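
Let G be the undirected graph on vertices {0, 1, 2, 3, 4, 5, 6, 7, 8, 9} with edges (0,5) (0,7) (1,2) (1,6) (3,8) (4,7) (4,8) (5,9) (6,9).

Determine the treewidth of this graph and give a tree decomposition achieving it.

Every bag has size at most 2, so the width is 2 − 1 = 1 and tw(G) ≤ 1. G has an edge, so its treewidth is at least 1. Hence tw(G) = 1 exactly.

Treewidth 1.
Bags: B1 = {1, 2}  B2 = {1, 6}  B3 = {6, 9}  B4 = {5, 9}  B5 = {0, 5}  B6 = {0, 7}  B7 = {4, 7}  B8 = {4, 8}  B9 = {3, 8}
Tree: B1–B2, B2–B3, B3–B4, B4–B5, B5–B6, B6–B7, B7–B8, B8–B9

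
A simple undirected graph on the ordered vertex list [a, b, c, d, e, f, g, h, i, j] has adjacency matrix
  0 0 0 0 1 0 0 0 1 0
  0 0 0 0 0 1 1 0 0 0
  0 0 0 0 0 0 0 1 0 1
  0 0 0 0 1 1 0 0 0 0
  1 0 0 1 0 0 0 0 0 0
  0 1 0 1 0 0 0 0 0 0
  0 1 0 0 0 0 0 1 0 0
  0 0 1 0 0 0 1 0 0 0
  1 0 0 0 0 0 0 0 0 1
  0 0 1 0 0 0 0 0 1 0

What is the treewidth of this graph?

A width-2 tree decomposition is:
Bags: B1 = {c, g, h}  B2 = {c, g, j}  B3 = {g, i, j}  B4 = {a, g, i}  B5 = {a, e, g}  B6 = {d, e, g}  B7 = {d, f, g}  B8 = {b, f, g}
Tree: B1–B2, B2–B3, B3–B4, B4–B5, B5–B6, B6–B7, B7–B8
Every bag has size at most 3, so the width is 3 − 1 = 2 and tw(G) ≤ 2. The edges g–h–c–j–i–a–e–d–f–b–g form a cycle, so G is not a tree and its treewidth is at least 2. Hence tw(G) = 2 exactly.

2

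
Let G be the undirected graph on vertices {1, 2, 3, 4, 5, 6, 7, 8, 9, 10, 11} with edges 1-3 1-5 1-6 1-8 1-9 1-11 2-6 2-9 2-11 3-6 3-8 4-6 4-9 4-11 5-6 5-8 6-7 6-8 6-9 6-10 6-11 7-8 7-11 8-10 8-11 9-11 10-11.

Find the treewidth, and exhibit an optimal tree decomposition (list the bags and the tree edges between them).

The largest bag has 4 vertices, giving width 3; this decomposition certifies tw(G) ≤ 3. Conversely, {1, 6, 8, 11} is a clique of size 4, and the vertices of any clique must share a bag in every tree decomposition; so some bag has ≥ 4 vertices and tw(G) ≥ 3. The upper and lower bounds meet at 3, so that is the treewidth.

Treewidth 3.
One such decomposition:
Bags: B1 = {1, 6, 9, 11}  B2 = {1, 6, 8, 11}  B3 = {6, 8, 10, 11}  B4 = {6, 7, 8, 11}  B5 = {1, 3, 6, 8}  B6 = {1, 5, 6, 8}  B7 = {2, 6, 9, 11}  B8 = {4, 6, 9, 11}
Tree: B1–B2, B2–B3, B3–B4, B2–B5, B2–B6, B1–B7, B7–B8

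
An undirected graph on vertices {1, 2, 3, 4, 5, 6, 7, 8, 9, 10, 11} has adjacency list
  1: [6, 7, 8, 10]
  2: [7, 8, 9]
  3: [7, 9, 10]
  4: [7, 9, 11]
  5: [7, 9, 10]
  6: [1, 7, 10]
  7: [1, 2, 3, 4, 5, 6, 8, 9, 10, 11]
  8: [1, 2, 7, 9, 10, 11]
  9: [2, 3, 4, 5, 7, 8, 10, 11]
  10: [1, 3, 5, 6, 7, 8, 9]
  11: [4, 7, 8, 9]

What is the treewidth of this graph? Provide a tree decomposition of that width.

Every bag has size at most 4, so the width is 4 − 1 = 3 and tw(G) ≤ 3. Conversely, {1, 7, 8, 10} is a clique of size 4, and the vertices of any clique must share a bag in every tree decomposition; so some bag has ≥ 4 vertices and tw(G) ≥ 3. The upper and lower bounds meet at 3, so that is the treewidth.

Treewidth 3.
One such decomposition:
Bags: B1 = {1, 7, 8, 10}  B2 = {1, 6, 7, 10}  B3 = {7, 8, 9, 10}  B4 = {7, 8, 9, 11}  B5 = {3, 7, 9, 10}  B6 = {4, 7, 9, 11}  B7 = {5, 7, 9, 10}  B8 = {2, 7, 8, 9}
Tree: B1–B2, B1–B3, B3–B4, B3–B5, B4–B6, B3–B7, B4–B8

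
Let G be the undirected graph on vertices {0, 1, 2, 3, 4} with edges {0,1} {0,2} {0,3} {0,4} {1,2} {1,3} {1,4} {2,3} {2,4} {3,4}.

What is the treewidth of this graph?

A width-4 tree decomposition is:
Bags: B1 = {0, 1, 2, 3, 4}
Tree: (single bag)
A single bag containing all 5 vertices is trivially a valid decomposition of width 4. For the lower bound, the 5 vertices {0, 1, 2, 3, 4} are pairwise adjacent, and any tree decomposition puts a clique entirely inside one bag — forcing width ≥ 4. Combining the bounds, tw(G) = 4.

4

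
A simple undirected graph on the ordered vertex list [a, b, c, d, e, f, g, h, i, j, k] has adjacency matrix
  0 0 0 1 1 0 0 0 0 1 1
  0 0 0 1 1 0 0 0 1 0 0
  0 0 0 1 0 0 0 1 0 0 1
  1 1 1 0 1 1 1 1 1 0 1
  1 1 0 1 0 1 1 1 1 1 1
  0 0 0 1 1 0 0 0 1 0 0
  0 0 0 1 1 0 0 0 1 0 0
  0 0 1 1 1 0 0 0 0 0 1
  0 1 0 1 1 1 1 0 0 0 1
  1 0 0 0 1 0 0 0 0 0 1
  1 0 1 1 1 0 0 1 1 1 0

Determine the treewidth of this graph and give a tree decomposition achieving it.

Treewidth 3.
Bags: B1 = {d, e, f, i}  B2 = {b, d, e, i}  B3 = {d, e, i, k}  B4 = {d, e, g, i}  B5 = {a, d, e, k}  B6 = {d, e, h, k}  B7 = {c, d, h, k}  B8 = {a, e, j, k}
Tree: B1–B2, B2–B3, B1–B4, B3–B5, B3–B6, B6–B7, B5–B8

Each bag holds 4 vertices, so the decomposition has width 3, which upper-bounds the treewidth. For the lower bound, the 4 vertices {d, e, h, k} are pairwise adjacent, and any tree decomposition puts a clique entirely inside one bag — forcing width ≥ 3. The upper and lower bounds meet at 3, so that is the treewidth.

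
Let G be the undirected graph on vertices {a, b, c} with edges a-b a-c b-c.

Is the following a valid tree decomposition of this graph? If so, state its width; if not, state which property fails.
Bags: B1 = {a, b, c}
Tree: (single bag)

Yes; width 2.

Checking the three conditions: (i) the bags cover all of {a, b, c}; (ii) for each edge, some bag contains both endpoints; (iii) the bags containing any fixed vertex form a subtree. All hold, so the decomposition is valid with width 3 − 1 = 2.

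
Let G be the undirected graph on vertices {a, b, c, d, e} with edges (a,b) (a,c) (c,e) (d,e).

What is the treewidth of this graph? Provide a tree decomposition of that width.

Treewidth 1.
One optimal decomposition is:
Bags: B1 = {a, b}  B2 = {a, c}  B3 = {c, e}  B4 = {d, e}
Tree: B1–B2, B2–B3, B3–B4

The largest bag has 2 vertices, giving width 1; this decomposition certifies tw(G) ≤ 1. G has an edge, so its treewidth is at least 1. Hence tw(G) = 1 exactly.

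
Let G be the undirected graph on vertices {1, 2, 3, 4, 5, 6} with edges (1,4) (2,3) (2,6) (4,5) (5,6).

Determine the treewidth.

A width-1 tree decomposition is:
Bags: B1 = {1, 4}  B2 = {4, 5}  B3 = {5, 6}  B4 = {2, 6}  B5 = {2, 3}
Tree: B1–B2, B2–B3, B3–B4, B4–B5
Every bag has size at most 2, so the width is 2 − 1 = 1 and tw(G) ≤ 1. Any graph with an edge has treewidth ≥ 1, and G has the edge 1–4. Therefore the treewidth is 1.

1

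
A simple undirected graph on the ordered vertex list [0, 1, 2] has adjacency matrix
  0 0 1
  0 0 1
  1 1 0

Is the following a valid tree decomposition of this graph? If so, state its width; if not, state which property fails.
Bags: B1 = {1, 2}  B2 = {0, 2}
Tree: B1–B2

Vertex coverage: the bags together contain {0, 1, 2}, the full vertex set. Edge coverage: each edge of G has both endpoints in at least one bag. Running intersection: for every vertex, the bags containing it form a connected subtree. All three properties hold, so this is a valid tree decomposition of width max|bag| − 1 = 1, and hence tw(G) ≤ 1.

Yes; width 1.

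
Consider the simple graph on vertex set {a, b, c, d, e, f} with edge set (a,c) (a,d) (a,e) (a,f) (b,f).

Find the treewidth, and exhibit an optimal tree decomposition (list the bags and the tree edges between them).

Treewidth 1.
One optimal decomposition is:
Bags: B1 = {a, d}  B2 = {a, e}  B3 = {a, f}  B4 = {a, c}  B5 = {b, f}
Tree: B1–B2, B2–B3, B1–B4, B3–B5

The largest bag has 2 vertices, giving width 1; this decomposition certifies tw(G) ≤ 1. Any graph with an edge has treewidth ≥ 1, and G has the edge a–d. Hence tw(G) = 1 exactly.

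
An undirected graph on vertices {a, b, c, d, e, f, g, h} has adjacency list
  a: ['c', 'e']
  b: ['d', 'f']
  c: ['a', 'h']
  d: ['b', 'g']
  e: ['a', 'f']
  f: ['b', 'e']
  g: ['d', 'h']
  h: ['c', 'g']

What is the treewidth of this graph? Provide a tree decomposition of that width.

The largest bag has 3 vertices, giving width 2; this decomposition certifies tw(G) ≤ 2. Since a–c–h–g–d–b–f–e–a is a cycle in G, G is not acyclic. Forests are exactly the graphs of treewidth ≤ 1, so tw(G) ≥ 2. Combining the bounds, tw(G) = 2.

Treewidth 2.
One optimal decomposition is:
Bags: B1 = {a, c, h}  B2 = {a, g, h}  B3 = {a, d, g}  B4 = {a, b, d}  B5 = {a, b, f}  B6 = {a, e, f}
Tree: B1–B2, B2–B3, B3–B4, B4–B5, B5–B6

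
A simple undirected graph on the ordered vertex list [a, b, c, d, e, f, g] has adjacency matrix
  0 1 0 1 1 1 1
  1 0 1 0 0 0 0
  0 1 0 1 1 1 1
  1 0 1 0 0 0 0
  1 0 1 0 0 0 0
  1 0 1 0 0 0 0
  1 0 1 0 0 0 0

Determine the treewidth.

A width-2 tree decomposition is:
Bags: B1 = {a, b, c}  B2 = {a, c, d}  B3 = {a, c, e}  B4 = {a, c, g}  B5 = {a, c, f}
Tree: B1–B2, B2–B3, B3–B4, B4–B5
The largest bag has 3 vertices, giving width 2; this decomposition certifies tw(G) ≤ 2. For the lower bound, G contains the cycle c–b–a–d–c, so G is not a forest; only forests have treewidth ≤ 1, hence tw(G) ≥ 2. Therefore the treewidth is 2.

2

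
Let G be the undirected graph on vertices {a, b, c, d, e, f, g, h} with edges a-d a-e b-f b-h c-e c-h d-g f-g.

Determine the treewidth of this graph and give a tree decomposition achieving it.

The largest bag has 3 vertices, giving width 2; this decomposition certifies tw(G) ≤ 2. For the lower bound, G contains the cycle g–f–b–h–c–e–a–d–g, so G is not a forest; only forests have treewidth ≤ 1, hence tw(G) ≥ 2. Hence tw(G) = 2 exactly.

Treewidth 2.
Bags: B1 = {b, f, g}  B2 = {b, g, h}  B3 = {c, g, h}  B4 = {c, e, g}  B5 = {a, e, g}  B6 = {a, d, g}
Tree: B1–B2, B2–B3, B3–B4, B4–B5, B5–B6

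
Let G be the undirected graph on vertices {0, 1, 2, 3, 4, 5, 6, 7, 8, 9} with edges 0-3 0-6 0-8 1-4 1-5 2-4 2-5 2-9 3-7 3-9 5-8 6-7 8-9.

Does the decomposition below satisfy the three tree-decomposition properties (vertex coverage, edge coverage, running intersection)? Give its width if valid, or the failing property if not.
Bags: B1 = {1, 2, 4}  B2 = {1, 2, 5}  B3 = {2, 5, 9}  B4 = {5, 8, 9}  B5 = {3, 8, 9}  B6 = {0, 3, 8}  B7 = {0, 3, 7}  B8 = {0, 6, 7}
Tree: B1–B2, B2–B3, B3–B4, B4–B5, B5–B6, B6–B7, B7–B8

Every vertex of G appears in some bag (union = {0, 1, 2, 3, 4, 5, 6, 7, 8, 9}); every edge is covered by a bag; and for each vertex v the set of bags containing v is connected in the bag tree. The decomposition is therefore valid. The largest bag has 3 vertices, so the width is 2.

Yes; width 2.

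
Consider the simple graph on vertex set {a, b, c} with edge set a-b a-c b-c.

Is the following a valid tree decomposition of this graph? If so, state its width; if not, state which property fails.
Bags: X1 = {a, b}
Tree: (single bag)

No — vertex c appears in no bag.

A tree decomposition must satisfy three properties: every vertex lies in some bag; for every edge, both endpoints lie together in some bag; and for every vertex, the bags containing it form a connected subtree. Here vertex c appears in no bag, so the decomposition is invalid.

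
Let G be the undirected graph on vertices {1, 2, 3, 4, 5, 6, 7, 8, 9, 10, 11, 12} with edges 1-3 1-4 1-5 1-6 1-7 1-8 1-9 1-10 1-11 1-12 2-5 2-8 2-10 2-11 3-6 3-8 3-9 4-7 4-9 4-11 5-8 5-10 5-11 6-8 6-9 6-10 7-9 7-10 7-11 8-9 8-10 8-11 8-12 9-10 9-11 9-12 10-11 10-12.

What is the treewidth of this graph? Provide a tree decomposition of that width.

Treewidth 4.
One optimal decomposition is:
Bags: B1 = {1, 8, 9, 10, 11}  B2 = {1, 7, 9, 10, 11}  B3 = {1, 5, 8, 10, 11}  B4 = {2, 5, 8, 10, 11}  B5 = {1, 8, 9, 10, 12}  B6 = {1, 6, 8, 9, 10}  B7 = {1, 3, 6, 8, 9}  B8 = {1, 4, 7, 9, 11}
Tree: B1–B2, B1–B3, B3–B4, B1–B5, B5–B6, B6–B7, B2–B8

The largest bag has 5 vertices, giving width 4; this decomposition certifies tw(G) ≤ 4. Conversely, {1, 8, 9, 10, 11} is a clique of size 5, and the vertices of any clique must share a bag in every tree decomposition; so some bag has ≥ 5 vertices and tw(G) ≥ 4. Therefore the treewidth is 4.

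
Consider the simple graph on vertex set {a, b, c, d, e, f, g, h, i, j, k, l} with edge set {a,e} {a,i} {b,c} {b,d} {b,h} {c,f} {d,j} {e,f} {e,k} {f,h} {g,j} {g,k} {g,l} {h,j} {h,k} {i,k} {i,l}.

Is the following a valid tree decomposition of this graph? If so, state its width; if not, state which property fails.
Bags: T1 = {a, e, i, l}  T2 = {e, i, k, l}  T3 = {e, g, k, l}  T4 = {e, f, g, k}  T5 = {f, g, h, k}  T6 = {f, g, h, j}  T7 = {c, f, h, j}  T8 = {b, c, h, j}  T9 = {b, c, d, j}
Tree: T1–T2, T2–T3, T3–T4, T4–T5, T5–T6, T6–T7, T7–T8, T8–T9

Yes; width 3.

Checking the three conditions: (i) the bags cover all of {a, b, c, d, e, f, g, h, i, j, k, l}; (ii) for each edge, some bag contains both endpoints; (iii) the bags containing any fixed vertex form a subtree. All hold, so the decomposition is valid with width 4 − 1 = 3.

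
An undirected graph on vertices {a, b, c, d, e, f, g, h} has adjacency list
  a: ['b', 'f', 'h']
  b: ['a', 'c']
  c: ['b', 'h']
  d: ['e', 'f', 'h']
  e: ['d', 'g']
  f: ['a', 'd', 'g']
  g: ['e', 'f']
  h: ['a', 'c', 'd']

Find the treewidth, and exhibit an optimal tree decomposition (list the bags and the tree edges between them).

Each bag holds 3 vertices, so the decomposition has width 2, which upper-bounds the treewidth. Since b–c–h–a–b is a cycle in G, G is not acyclic. Forests are exactly the graphs of treewidth ≤ 1, so tw(G) ≥ 2. Hence tw(G) = 2 exactly.

Treewidth 2.
Bags: B1 = {a, b, c}  B2 = {a, c, h}  B3 = {a, f, h}  B4 = {d, f, h}  B5 = {d, f, g}  B6 = {d, e, g}
Tree: B1–B2, B2–B3, B3–B4, B4–B5, B5–B6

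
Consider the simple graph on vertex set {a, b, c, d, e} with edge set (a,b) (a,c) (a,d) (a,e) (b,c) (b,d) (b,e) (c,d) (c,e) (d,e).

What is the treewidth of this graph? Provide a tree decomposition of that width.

Treewidth 4.
One such decomposition:
Bags: B1 = {a, b, c, d, e}
Tree: (single bag)

With just one bag of size 5, the width is 5 − 1 = 4, so tw(G) ≤ 4. For the lower bound, the 5 vertices {a, b, c, d, e} are pairwise adjacent, and any tree decomposition puts a clique entirely inside one bag — forcing width ≥ 4. Combining the bounds, tw(G) = 4.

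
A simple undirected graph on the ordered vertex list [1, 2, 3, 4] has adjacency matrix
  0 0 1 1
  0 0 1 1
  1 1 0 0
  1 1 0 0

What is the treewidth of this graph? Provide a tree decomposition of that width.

Every bag has size at most 3, so the width is 3 − 1 = 2 and tw(G) ≤ 2. For the lower bound, G contains the cycle 1–3–2–4–1, so G is not a forest; only forests have treewidth ≤ 1, hence tw(G) ≥ 2. Combining the bounds, tw(G) = 2.

Treewidth 2.
One such decomposition:
Bags: B1 = {1, 2, 3}  B2 = {1, 2, 4}
Tree: B1–B2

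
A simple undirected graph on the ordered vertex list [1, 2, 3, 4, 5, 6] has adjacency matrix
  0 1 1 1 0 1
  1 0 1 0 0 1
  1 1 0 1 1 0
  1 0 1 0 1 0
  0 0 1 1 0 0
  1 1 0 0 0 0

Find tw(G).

A width-2 tree decomposition is:
Bags: B1 = {3, 4, 5}  B2 = {1, 3, 4}  B3 = {1, 2, 3}  B4 = {1, 2, 6}
Tree: B1–B2, B2–B3, B3–B4
The largest bag has 3 vertices, giving width 2; this decomposition certifies tw(G) ≤ 2. Conversely, {1, 2, 3} is a clique of size 3, and the vertices of any clique must share a bag in every tree decomposition; so some bag has ≥ 3 vertices and tw(G) ≥ 2. Hence tw(G) = 2 exactly.

2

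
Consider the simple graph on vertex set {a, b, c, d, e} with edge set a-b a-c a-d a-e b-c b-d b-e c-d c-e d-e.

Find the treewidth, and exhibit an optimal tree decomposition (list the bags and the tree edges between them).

Treewidth 4.
Bags: B1 = {a, b, c, d, e}
Tree: (single bag)

A single bag containing all 5 vertices is trivially a valid decomposition of width 4. Conversely, {a, b, c, d, e} is a clique of size 5, and the vertices of any clique must share a bag in every tree decomposition; so some bag has ≥ 5 vertices and tw(G) ≥ 4. The upper and lower bounds meet at 4, so that is the treewidth.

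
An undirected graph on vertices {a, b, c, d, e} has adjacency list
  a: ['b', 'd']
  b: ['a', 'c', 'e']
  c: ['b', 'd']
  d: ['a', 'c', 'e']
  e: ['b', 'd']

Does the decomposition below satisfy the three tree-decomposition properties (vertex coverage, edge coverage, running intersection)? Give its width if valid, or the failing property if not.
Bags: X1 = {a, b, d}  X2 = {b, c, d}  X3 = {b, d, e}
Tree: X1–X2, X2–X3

Yes; width 2.

Checking the three conditions: (i) the bags cover all of {a, b, c, d, e}; (ii) for each edge, some bag contains both endpoints; (iii) the bags containing any fixed vertex form a subtree. All hold, so the decomposition is valid with width 3 − 1 = 2.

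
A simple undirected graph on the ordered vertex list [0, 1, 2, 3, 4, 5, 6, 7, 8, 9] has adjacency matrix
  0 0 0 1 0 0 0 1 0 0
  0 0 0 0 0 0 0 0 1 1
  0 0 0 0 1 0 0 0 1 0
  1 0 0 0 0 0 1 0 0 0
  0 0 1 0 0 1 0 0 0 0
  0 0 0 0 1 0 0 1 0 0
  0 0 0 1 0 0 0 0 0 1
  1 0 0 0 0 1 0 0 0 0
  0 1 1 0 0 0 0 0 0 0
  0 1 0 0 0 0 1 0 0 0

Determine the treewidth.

2

A width-2 tree decomposition is:
Bags: B1 = {0, 3, 7}  B2 = {3, 6, 7}  B3 = {6, 7, 9}  B4 = {1, 7, 9}  B5 = {1, 7, 8}  B6 = {2, 7, 8}  B7 = {2, 4, 7}  B8 = {4, 5, 7}
Tree: B1–B2, B2–B3, B3–B4, B4–B5, B5–B6, B6–B7, B7–B8
Each bag holds 3 vertices, so the decomposition has width 2, which upper-bounds the treewidth. Since 7–0–3–6–9–1–8–2–4–5–7 is a cycle in G, G is not acyclic. Forests are exactly the graphs of treewidth ≤ 1, so tw(G) ≥ 2. Hence tw(G) = 2 exactly.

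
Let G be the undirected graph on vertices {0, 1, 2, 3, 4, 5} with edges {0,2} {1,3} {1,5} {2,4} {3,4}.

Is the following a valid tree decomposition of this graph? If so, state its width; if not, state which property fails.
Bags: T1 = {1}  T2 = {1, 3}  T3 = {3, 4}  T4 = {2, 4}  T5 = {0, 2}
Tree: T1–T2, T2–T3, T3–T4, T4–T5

A tree decomposition must satisfy three properties: every vertex lies in some bag; for every edge, both endpoints lie together in some bag; and for every vertex, the bags containing it form a connected subtree. Here vertex 5 appears in no bag, so the decomposition is invalid.

No — vertex 5 appears in no bag.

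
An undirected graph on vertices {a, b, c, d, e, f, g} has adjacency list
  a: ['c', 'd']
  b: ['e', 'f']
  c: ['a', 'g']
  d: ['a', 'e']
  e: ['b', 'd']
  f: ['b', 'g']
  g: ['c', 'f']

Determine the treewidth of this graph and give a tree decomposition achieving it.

The largest bag has 3 vertices, giving width 2; this decomposition certifies tw(G) ≤ 2. For the lower bound, G contains the cycle d–e–b–f–g–c–a–d, so G is not a forest; only forests have treewidth ≤ 1, hence tw(G) ≥ 2. Combining the bounds, tw(G) = 2.

Treewidth 2.
One such decomposition:
Bags: B1 = {b, d, e}  B2 = {b, d, f}  B3 = {d, f, g}  B4 = {c, d, g}  B5 = {a, c, d}
Tree: B1–B2, B2–B3, B3–B4, B4–B5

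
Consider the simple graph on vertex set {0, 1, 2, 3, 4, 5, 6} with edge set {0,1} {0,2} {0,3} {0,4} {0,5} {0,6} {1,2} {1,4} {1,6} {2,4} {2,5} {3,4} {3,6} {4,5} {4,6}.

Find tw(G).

A width-3 tree decomposition is:
Bags: B1 = {0, 1, 2, 4}  B2 = {0, 1, 4, 6}  B3 = {0, 2, 4, 5}  B4 = {0, 3, 4, 6}
Tree: B1–B2, B1–B3, B2–B4
Every bag has size at most 4, so the width is 4 − 1 = 3 and tw(G) ≤ 3. Conversely, {0, 1, 2, 4} is a clique of size 4, and the vertices of any clique must share a bag in every tree decomposition; so some bag has ≥ 4 vertices and tw(G) ≥ 3. Hence tw(G) = 3 exactly.

3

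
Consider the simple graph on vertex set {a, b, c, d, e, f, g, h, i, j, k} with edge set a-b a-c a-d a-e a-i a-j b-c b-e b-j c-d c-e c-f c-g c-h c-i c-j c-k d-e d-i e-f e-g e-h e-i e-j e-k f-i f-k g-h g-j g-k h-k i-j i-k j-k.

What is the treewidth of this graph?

A width-4 tree decomposition is:
Bags: B1 = {c, e, g, j, k}  B2 = {c, e, i, j, k}  B3 = {a, c, e, i, j}  B4 = {c, e, f, i, k}  B5 = {a, b, c, e, j}  B6 = {c, e, g, h, k}  B7 = {a, c, d, e, i}
Tree: B1–B2, B2–B3, B2–B4, B3–B5, B1–B6, B3–B7
The largest bag has 5 vertices, giving width 4; this decomposition certifies tw(G) ≤ 4. On the other hand G contains the 5-clique {a, c, d, e, i}. A clique must lie in a single bag of any decomposition, so no decomposition can have width below 4. Combining the bounds, tw(G) = 4.

4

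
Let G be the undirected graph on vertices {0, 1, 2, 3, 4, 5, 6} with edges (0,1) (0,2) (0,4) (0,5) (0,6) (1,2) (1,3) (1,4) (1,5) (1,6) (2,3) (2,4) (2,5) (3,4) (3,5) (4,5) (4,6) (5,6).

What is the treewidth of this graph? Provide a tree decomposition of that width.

Every bag has size at most 5, so the width is 5 − 1 = 4 and tw(G) ≤ 4. Conversely, {0, 1, 2, 4, 5} is a clique of size 5, and the vertices of any clique must share a bag in every tree decomposition; so some bag has ≥ 5 vertices and tw(G) ≥ 4. Hence tw(G) = 4 exactly.

Treewidth 4.
One optimal decomposition is:
Bags: B1 = {0, 1, 4, 5, 6}  B2 = {0, 1, 2, 4, 5}  B3 = {1, 2, 3, 4, 5}
Tree: B1–B2, B2–B3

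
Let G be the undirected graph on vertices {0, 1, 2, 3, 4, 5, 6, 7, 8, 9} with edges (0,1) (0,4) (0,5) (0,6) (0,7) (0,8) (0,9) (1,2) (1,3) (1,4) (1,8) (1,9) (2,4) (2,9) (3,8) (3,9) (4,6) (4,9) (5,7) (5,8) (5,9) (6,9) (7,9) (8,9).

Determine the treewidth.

A width-3 tree decomposition is:
Bags: B1 = {0, 5, 8, 9}  B2 = {0, 1, 8, 9}  B3 = {0, 1, 4, 9}  B4 = {0, 5, 7, 9}  B5 = {1, 3, 8, 9}  B6 = {0, 4, 6, 9}  B7 = {1, 2, 4, 9}
Tree: B1–B2, B2–B3, B1–B4, B2–B5, B3–B6, B3–B7
Each bag holds 4 vertices, so the decomposition has width 3, which upper-bounds the treewidth. On the other hand G contains the 4-clique {0, 1, 8, 9}. A clique must lie in a single bag of any decomposition, so no decomposition can have width below 3. Hence tw(G) = 3 exactly.

3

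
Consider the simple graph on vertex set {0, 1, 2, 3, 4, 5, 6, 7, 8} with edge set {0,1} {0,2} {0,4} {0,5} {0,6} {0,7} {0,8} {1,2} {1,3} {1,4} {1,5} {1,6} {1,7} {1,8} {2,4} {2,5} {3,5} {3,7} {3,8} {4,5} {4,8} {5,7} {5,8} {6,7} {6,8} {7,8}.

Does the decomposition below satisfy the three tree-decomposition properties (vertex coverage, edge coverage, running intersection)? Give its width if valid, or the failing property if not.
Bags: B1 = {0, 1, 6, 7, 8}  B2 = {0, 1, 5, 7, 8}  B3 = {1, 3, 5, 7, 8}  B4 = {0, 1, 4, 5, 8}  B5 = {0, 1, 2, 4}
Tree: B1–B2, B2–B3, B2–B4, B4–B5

No — edge (5,2) lies in no bag.

A tree decomposition must satisfy three properties: every vertex lies in some bag; for every edge, both endpoints lie together in some bag; and for every vertex, the bags containing it form a connected subtree. Here edge (5,2) lies in no bag, so the decomposition is invalid.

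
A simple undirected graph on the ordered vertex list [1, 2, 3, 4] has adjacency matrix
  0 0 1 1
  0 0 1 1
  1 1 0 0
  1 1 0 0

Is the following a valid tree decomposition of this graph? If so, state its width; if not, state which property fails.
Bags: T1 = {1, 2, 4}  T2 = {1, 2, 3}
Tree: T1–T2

Every vertex of G appears in some bag (union = {1, 2, 3, 4}); every edge is covered by a bag; and for each vertex v the set of bags containing v is connected in the bag tree. The decomposition is therefore valid. The largest bag has 3 vertices, so the width is 2.

Yes; width 2.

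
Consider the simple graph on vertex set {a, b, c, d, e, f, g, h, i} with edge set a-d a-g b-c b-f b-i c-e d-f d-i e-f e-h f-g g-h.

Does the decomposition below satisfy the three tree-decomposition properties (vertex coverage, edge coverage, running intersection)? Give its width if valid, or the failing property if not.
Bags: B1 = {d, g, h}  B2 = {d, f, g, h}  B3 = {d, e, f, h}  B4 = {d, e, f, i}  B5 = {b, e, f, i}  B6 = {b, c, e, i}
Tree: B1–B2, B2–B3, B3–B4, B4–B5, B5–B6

No — vertex a appears in no bag.

A tree decomposition must satisfy three properties: every vertex lies in some bag; for every edge, both endpoints lie together in some bag; and for every vertex, the bags containing it form a connected subtree. Here vertex a appears in no bag, so the decomposition is invalid.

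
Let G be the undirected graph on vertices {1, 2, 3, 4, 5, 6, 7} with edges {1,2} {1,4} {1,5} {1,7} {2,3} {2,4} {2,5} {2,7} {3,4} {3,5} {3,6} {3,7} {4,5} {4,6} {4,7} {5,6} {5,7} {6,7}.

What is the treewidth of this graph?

4

A width-4 tree decomposition is:
Bags: B1 = {1, 2, 4, 5, 7}  B2 = {2, 3, 4, 5, 7}  B3 = {3, 4, 5, 6, 7}
Tree: B1–B2, B2–B3
Every bag has size at most 5, so the width is 5 − 1 = 4 and tw(G) ≤ 4. For the lower bound, the 5 vertices {1, 2, 4, 5, 7} are pairwise adjacent, and any tree decomposition puts a clique entirely inside one bag — forcing width ≥ 4. Hence tw(G) = 4 exactly.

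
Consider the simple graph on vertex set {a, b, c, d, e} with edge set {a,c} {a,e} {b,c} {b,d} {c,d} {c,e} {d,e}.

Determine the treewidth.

2

A width-2 tree decomposition is:
Bags: B1 = {b, c, d}  B2 = {c, d, e}  B3 = {a, c, e}
Tree: B1–B2, B2–B3
Each bag holds 3 vertices, so the decomposition has width 2, which upper-bounds the treewidth. On the other hand G contains the 3-clique {c, d, e}. A clique must lie in a single bag of any decomposition, so no decomposition can have width below 2. Combining the bounds, tw(G) = 2.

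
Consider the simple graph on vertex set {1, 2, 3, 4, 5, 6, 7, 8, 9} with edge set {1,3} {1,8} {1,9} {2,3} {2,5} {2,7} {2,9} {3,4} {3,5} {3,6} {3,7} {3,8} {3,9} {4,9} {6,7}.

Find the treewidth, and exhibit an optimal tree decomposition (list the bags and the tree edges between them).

The largest bag has 3 vertices, giving width 2; this decomposition certifies tw(G) ≤ 2. On the other hand G contains the 3-clique {1, 3, 8}. A clique must lie in a single bag of any decomposition, so no decomposition can have width below 2. The upper and lower bounds meet at 2, so that is the treewidth.

Treewidth 2.
Bags: B1 = {2, 3, 7}  B2 = {2, 3, 9}  B3 = {3, 4, 9}  B4 = {3, 6, 7}  B5 = {1, 3, 9}  B6 = {1, 3, 8}  B7 = {2, 3, 5}
Tree: B1–B2, B2–B3, B1–B4, B3–B5, B5–B6, B2–B7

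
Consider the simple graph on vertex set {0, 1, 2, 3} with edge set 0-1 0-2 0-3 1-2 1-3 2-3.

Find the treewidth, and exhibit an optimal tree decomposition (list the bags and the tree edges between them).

Treewidth 3.
One optimal decomposition is:
Bags: B1 = {0, 1, 2, 3}
Tree: (single bag)

With just one bag of size 4, the width is 4 − 1 = 3, so tw(G) ≤ 3. On the other hand G contains the 4-clique {0, 1, 2, 3}. A clique must lie in a single bag of any decomposition, so no decomposition can have width below 3. The upper and lower bounds meet at 3, so that is the treewidth.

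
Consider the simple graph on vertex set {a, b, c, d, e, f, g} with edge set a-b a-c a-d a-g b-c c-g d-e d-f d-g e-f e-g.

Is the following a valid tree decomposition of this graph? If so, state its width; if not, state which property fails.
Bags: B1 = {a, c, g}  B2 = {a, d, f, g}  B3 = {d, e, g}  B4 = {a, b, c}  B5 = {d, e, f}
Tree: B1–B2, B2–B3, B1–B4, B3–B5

A tree decomposition must satisfy three properties: every vertex lies in some bag; for every edge, both endpoints lie together in some bag; and for every vertex, the bags containing it form a connected subtree. Here bags containing vertex f are not connected in the tree, so the decomposition is invalid.

No — bags containing vertex f are not connected in the tree.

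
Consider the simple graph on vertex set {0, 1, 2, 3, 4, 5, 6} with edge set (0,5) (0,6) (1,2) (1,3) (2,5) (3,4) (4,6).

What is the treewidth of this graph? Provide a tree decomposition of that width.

Each bag holds 3 vertices, so the decomposition has width 2, which upper-bounds the treewidth. For the lower bound, G contains the cycle 1–3–4–6–0–5–2–1, so G is not a forest; only forests have treewidth ≤ 1, hence tw(G) ≥ 2. Therefore the treewidth is 2.

Treewidth 2.
One optimal decomposition is:
Bags: B1 = {1, 3, 4}  B2 = {1, 4, 6}  B3 = {0, 1, 6}  B4 = {0, 1, 5}  B5 = {1, 2, 5}
Tree: B1–B2, B2–B3, B3–B4, B4–B5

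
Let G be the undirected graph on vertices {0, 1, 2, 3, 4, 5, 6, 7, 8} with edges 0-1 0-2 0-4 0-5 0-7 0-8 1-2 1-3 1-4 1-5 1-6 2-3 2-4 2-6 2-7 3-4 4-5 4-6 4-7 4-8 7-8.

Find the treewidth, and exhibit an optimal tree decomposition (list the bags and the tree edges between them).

Each bag holds 4 vertices, so the decomposition has width 3, which upper-bounds the treewidth. Conversely, {0, 4, 7, 8} is a clique of size 4, and the vertices of any clique must share a bag in every tree decomposition; so some bag has ≥ 4 vertices and tw(G) ≥ 3. The upper and lower bounds meet at 3, so that is the treewidth.

Treewidth 3.
Bags: B1 = {0, 2, 4, 7}  B2 = {0, 1, 2, 4}  B3 = {0, 4, 7, 8}  B4 = {0, 1, 4, 5}  B5 = {1, 2, 3, 4}  B6 = {1, 2, 4, 6}
Tree: B1–B2, B1–B3, B2–B4, B2–B5, B5–B6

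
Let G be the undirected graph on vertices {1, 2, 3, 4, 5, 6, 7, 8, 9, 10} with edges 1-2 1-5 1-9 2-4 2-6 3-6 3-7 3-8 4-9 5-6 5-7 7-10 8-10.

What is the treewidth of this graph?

2

A width-2 tree decomposition is:
Bags: B1 = {1, 4, 9}  B2 = {1, 2, 4}  B3 = {1, 2, 5}  B4 = {2, 5, 6}  B5 = {5, 6, 7}  B6 = {3, 6, 7}  B7 = {3, 7, 10}  B8 = {3, 8, 10}
Tree: B1–B2, B2–B3, B3–B4, B4–B5, B5–B6, B6–B7, B7–B8
Each bag holds 3 vertices, so the decomposition has width 2, which upper-bounds the treewidth. For the lower bound, G contains the cycle 9–4–2–1–9, so G is not a forest; only forests have treewidth ≤ 1, hence tw(G) ≥ 2. Therefore the treewidth is 2.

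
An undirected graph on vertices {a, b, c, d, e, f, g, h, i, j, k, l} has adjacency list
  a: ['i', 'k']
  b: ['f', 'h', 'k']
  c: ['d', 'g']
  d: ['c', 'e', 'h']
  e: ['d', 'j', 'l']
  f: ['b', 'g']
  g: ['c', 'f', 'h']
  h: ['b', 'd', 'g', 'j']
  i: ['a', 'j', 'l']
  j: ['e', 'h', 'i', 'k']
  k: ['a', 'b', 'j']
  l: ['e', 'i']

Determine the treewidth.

3

A width-3 tree decomposition is:
Bags: B1 = {a, i, k, l}  B2 = {i, j, k, l}  B3 = {e, j, k, l}  B4 = {b, e, j, k}  B5 = {b, e, h, j}  B6 = {b, d, e, h}  B7 = {b, d, f, h}  B8 = {d, f, g, h}  B9 = {c, d, f, g}
Tree: B1–B2, B2–B3, B3–B4, B4–B5, B5–B6, B6–B7, B7–B8, B8–B9
The largest bag has 4 vertices, giving width 3; this decomposition certifies tw(G) ≤ 3. For the lower bound: the 4 vertex sets {a,i,l}, {k}, {j}, {b,d,e,h} are disjoint, each induces a connected subgraph, and every pair is joined by at least one edge of G. Contracting each set to a single vertex therefore yields K_{4} as a minor, and since treewidth is minor-monotone, tw(G) ≥ tw(K_{4}) = 3. Therefore the treewidth is 3.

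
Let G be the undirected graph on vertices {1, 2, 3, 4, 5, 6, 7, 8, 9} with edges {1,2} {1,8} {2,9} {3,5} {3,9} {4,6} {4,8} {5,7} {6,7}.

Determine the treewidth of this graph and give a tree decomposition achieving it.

Each bag holds 3 vertices, so the decomposition has width 2, which upper-bounds the treewidth. The edges 4–6–7–5–3–9–2–1–8–4 form a cycle, so G is not a tree and its treewidth is at least 2. Hence tw(G) = 2 exactly.

Treewidth 2.
One optimal decomposition is:
Bags: B1 = {4, 6, 7}  B2 = {4, 5, 7}  B3 = {3, 4, 5}  B4 = {3, 4, 9}  B5 = {2, 4, 9}  B6 = {1, 2, 4}  B7 = {1, 4, 8}
Tree: B1–B2, B2–B3, B3–B4, B4–B5, B5–B6, B6–B7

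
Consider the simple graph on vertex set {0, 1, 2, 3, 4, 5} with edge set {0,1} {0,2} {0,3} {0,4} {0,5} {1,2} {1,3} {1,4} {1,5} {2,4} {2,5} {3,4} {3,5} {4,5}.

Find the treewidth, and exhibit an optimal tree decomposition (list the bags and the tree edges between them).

Treewidth 4.
Bags: B1 = {0, 1, 3, 4, 5}  B2 = {0, 1, 2, 4, 5}
Tree: B1–B2

Every bag has size at most 5, so the width is 5 − 1 = 4 and tw(G) ≤ 4. Conversely, {0, 1, 2, 4, 5} is a clique of size 5, and the vertices of any clique must share a bag in every tree decomposition; so some bag has ≥ 5 vertices and tw(G) ≥ 4. Therefore the treewidth is 4.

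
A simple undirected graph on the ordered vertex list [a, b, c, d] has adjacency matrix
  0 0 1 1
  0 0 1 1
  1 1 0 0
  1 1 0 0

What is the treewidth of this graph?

2

A width-2 tree decomposition is:
Bags: B1 = {a, c, d}  B2 = {b, c, d}
Tree: B1–B2
The largest bag has 3 vertices, giving width 2; this decomposition certifies tw(G) ≤ 2. For the lower bound, G contains the cycle c–a–d–b–c, so G is not a forest; only forests have treewidth ≤ 1, hence tw(G) ≥ 2. The upper and lower bounds meet at 2, so that is the treewidth.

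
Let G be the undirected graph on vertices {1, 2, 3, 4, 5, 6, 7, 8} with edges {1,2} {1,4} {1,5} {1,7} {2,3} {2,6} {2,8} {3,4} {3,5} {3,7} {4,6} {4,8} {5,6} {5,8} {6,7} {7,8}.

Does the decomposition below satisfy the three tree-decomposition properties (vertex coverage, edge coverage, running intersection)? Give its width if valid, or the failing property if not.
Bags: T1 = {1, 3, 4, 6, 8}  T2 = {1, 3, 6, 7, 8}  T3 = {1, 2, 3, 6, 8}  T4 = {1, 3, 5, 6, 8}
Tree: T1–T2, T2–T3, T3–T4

Checking the three conditions: (i) the bags cover all of {1, 2, 3, 4, 5, 6, 7, 8}; (ii) for each edge, some bag contains both endpoints; (iii) the bags containing any fixed vertex form a subtree. All hold, so the decomposition is valid with width 5 − 1 = 4.

Yes; width 4.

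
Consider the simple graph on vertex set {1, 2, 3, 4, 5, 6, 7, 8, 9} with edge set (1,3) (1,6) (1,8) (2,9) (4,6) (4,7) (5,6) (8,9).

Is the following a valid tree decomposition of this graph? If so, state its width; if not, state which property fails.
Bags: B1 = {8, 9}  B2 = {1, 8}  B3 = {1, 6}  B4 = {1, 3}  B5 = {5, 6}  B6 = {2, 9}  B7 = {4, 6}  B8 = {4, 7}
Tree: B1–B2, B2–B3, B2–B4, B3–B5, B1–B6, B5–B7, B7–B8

Yes; width 1.

Checking the three conditions: (i) the bags cover all of {1, 2, 3, 4, 5, 6, 7, 8, 9}; (ii) for each edge, some bag contains both endpoints; (iii) the bags containing any fixed vertex form a subtree. All hold, so the decomposition is valid with width 2 − 1 = 1.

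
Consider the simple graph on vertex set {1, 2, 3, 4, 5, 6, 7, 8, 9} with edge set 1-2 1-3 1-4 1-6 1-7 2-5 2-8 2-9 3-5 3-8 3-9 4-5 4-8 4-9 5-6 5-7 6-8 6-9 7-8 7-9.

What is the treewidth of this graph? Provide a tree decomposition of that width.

Every bag has size at most 5, so the width is 5 − 1 = 4 and tw(G) ≤ 4. For the lower bound: the 5 vertex sets {4,8}, {5,6}, {2,9}, {1}, {3} are disjoint, each induces a connected subgraph, and every pair is joined by at least one edge of G. Contracting each set to a single vertex therefore yields K_{5} as a minor, and since treewidth is minor-monotone, tw(G) ≥ tw(K_{5}) = 4. Therefore the treewidth is 4.

Treewidth 4.
One optimal decomposition is:
Bags: B1 = {1, 4, 5, 8, 9}  B2 = {1, 5, 6, 8, 9}  B3 = {1, 2, 5, 8, 9}  B4 = {1, 3, 5, 8, 9}  B5 = {1, 5, 7, 8, 9}
Tree: B1–B2, B2–B3, B3–B4, B4–B5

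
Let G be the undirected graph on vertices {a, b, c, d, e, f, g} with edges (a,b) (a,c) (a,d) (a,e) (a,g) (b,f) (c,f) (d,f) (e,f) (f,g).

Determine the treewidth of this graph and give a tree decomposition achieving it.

Treewidth 2.
Bags: B1 = {a, d, f}  B2 = {a, f, g}  B3 = {a, e, f}  B4 = {a, b, f}  B5 = {a, c, f}
Tree: B1–B2, B2–B3, B3–B4, B4–B5

Every bag has size at most 3, so the width is 3 − 1 = 2 and tw(G) ≤ 2. Since f–d–a–g–f is a cycle in G, G is not acyclic. Forests are exactly the graphs of treewidth ≤ 1, so tw(G) ≥ 2. Combining the bounds, tw(G) = 2.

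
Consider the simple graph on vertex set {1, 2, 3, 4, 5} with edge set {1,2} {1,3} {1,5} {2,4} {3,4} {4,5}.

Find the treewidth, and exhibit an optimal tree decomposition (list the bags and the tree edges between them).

The largest bag has 3 vertices, giving width 2; this decomposition certifies tw(G) ≤ 2. The edges 1–5–4–3–1 form a cycle, so G is not a tree and its treewidth is at least 2. The upper and lower bounds meet at 2, so that is the treewidth.

Treewidth 2.
Bags: B1 = {1, 4, 5}  B2 = {1, 3, 4}  B3 = {1, 2, 4}
Tree: B1–B2, B2–B3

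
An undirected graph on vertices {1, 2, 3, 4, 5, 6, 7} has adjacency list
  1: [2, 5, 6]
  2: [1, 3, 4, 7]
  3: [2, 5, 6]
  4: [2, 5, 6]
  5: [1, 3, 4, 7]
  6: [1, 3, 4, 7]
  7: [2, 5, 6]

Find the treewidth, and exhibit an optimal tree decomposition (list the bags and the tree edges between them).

Treewidth 3.
One such decomposition:
Bags: B1 = {2, 4, 5, 6}  B2 = {2, 5, 6, 7}  B3 = {2, 3, 5, 6}  B4 = {1, 2, 5, 6}
Tree: B1–B2, B2–B3, B3–B4

The largest bag has 4 vertices, giving width 3; this decomposition certifies tw(G) ≤ 3. For the lower bound: the 4 vertex sets {4,6}, {5,7}, {2}, {3} are disjoint, each induces a connected subgraph, and every pair is joined by at least one edge of G. Contracting each set to a single vertex therefore yields K_{4} as a minor, and since treewidth is minor-monotone, tw(G) ≥ tw(K_{4}) = 3. Combining the bounds, tw(G) = 3.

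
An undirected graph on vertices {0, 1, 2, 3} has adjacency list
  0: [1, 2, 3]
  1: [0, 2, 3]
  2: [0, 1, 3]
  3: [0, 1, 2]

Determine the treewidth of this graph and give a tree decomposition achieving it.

Treewidth 3.
One optimal decomposition is:
Bags: B1 = {0, 1, 2, 3}
Tree: (single bag)

With just one bag of size 4, the width is 4 − 1 = 3, so tw(G) ≤ 3. On the other hand G contains the 4-clique {0, 1, 2, 3}. A clique must lie in a single bag of any decomposition, so no decomposition can have width below 3. Combining the bounds, tw(G) = 3.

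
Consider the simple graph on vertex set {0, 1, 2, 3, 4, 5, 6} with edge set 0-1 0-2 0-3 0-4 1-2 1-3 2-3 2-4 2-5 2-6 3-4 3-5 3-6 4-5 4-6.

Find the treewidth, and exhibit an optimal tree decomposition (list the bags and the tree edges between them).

Treewidth 3.
Bags: B1 = {2, 3, 4, 5}  B2 = {0, 2, 3, 4}  B3 = {0, 1, 2, 3}  B4 = {2, 3, 4, 6}
Tree: B1–B2, B2–B3, B1–B4

The largest bag has 4 vertices, giving width 3; this decomposition certifies tw(G) ≤ 3. On the other hand G contains the 4-clique {0, 1, 2, 3}. A clique must lie in a single bag of any decomposition, so no decomposition can have width below 3. The upper and lower bounds meet at 3, so that is the treewidth.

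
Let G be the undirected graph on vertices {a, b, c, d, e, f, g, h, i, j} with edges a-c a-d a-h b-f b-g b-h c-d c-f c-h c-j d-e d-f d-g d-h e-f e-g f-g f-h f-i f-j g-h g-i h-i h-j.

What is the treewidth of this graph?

A width-3 tree decomposition is:
Bags: B1 = {d, f, g, h}  B2 = {c, d, f, h}  B3 = {f, g, h, i}  B4 = {a, c, d, h}  B5 = {c, f, h, j}  B6 = {d, e, f, g}  B7 = {b, f, g, h}
Tree: B1–B2, B1–B3, B2–B4, B2–B5, B1–B6, B3–B7
Each bag holds 4 vertices, so the decomposition has width 3, which upper-bounds the treewidth. For the lower bound, the 4 vertices {a, c, d, h} are pairwise adjacent, and any tree decomposition puts a clique entirely inside one bag — forcing width ≥ 3. The upper and lower bounds meet at 3, so that is the treewidth.

3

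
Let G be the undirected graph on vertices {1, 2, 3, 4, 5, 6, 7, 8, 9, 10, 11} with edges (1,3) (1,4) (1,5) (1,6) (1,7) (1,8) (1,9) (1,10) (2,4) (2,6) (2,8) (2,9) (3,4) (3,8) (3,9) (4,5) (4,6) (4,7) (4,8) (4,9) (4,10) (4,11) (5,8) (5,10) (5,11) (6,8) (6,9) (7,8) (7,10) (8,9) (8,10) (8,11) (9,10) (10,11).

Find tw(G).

A width-4 tree decomposition is:
Bags: B1 = {1, 4, 7, 8, 10}  B2 = {1, 4, 8, 9, 10}  B3 = {1, 3, 4, 8, 9}  B4 = {1, 4, 5, 8, 10}  B5 = {4, 5, 8, 10, 11}  B6 = {1, 4, 6, 8, 9}  B7 = {2, 4, 6, 8, 9}
Tree: B1–B2, B2–B3, B1–B4, B4–B5, B2–B6, B6–B7
Each bag holds 5 vertices, so the decomposition has width 4, which upper-bounds the treewidth. Conversely, {1, 4, 8, 9, 10} is a clique of size 5, and the vertices of any clique must share a bag in every tree decomposition; so some bag has ≥ 5 vertices and tw(G) ≥ 4. Combining the bounds, tw(G) = 4.

4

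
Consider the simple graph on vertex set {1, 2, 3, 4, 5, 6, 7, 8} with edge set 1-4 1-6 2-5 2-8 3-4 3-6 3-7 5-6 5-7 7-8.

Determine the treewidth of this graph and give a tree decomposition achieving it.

Treewidth 2.
Bags: B1 = {2, 7, 8}  B2 = {2, 5, 7}  B3 = {3, 5, 7}  B4 = {3, 5, 6}  B5 = {3, 4, 6}  B6 = {1, 4, 6}
Tree: B1–B2, B2–B3, B3–B4, B4–B5, B5–B6

Every bag has size at most 3, so the width is 3 − 1 = 2 and tw(G) ≤ 2. Since 8–2–5–7–8 is a cycle in G, G is not acyclic. Forests are exactly the graphs of treewidth ≤ 1, so tw(G) ≥ 2. Hence tw(G) = 2 exactly.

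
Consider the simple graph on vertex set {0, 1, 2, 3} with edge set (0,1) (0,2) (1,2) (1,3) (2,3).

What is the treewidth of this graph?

2

A width-2 tree decomposition is:
Bags: B1 = {0, 1, 2}  B2 = {1, 2, 3}
Tree: B1–B2
Every bag has size at most 3, so the width is 3 − 1 = 2 and tw(G) ≤ 2. On the other hand G contains the 3-clique {0, 1, 2}. A clique must lie in a single bag of any decomposition, so no decomposition can have width below 2. Combining the bounds, tw(G) = 2.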